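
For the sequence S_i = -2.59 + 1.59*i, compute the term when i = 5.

S_5 = -2.59 + 1.59*5 = -2.59 + 7.95 = 5.36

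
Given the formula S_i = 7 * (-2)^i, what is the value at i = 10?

S_10 = 7 * (-2)^10 = 7 * 1024 = 7168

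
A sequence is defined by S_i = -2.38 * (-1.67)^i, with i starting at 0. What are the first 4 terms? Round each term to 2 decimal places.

This is a geometric sequence.
i=0: S_0 = -2.38 * (-1.67)^0 = -2.38
i=1: S_1 = -2.38 * (-1.67)^1 ≈ 3.97
i=2: S_2 = -2.38 * (-1.67)^2 ≈ -6.64
i=3: S_3 = -2.38 * (-1.67)^3 ≈ 11.08
The first 4 terms are: [-2.38, 3.97, -6.64, 11.08]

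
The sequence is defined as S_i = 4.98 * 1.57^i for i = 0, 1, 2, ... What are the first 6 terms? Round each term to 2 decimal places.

This is a geometric sequence.
i=0: S_0 = 4.98 * 1.57^0 = 4.98
i=1: S_1 = 4.98 * 1.57^1 ≈ 7.82
i=2: S_2 = 4.98 * 1.57^2 ≈ 12.28
i=3: S_3 = 4.98 * 1.57^3 ≈ 19.27
i=4: S_4 = 4.98 * 1.57^4 ≈ 30.26
i=5: S_5 = 4.98 * 1.57^5 ≈ 47.5
The first 6 terms are: [4.98, 7.82, 12.28, 19.27, 30.26, 47.5]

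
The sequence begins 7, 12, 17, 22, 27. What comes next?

Differences: 12 - 7 = 5
This is an arithmetic sequence with common difference d = 5.
Next term = 27 + 5 = 32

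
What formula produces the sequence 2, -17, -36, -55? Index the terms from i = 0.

Check differences: -17 - 2 = -19
-36 - -17 = -19
Common difference d = -19.
First term a = 2.
Formula: S_i = 2 - 19*i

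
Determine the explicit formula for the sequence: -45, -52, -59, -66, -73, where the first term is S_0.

Check differences: -52 - -45 = -7
-59 - -52 = -7
Common difference d = -7.
First term a = -45.
Formula: S_i = -45 - 7*i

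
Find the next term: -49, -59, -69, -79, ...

Differences: -59 - -49 = -10
This is an arithmetic sequence with common difference d = -10.
Next term = -79 + -10 = -89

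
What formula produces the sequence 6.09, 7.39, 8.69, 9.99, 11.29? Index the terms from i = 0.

Check differences: 7.39 - 6.09 = 1.3
8.69 - 7.39 = 1.3
Common difference d = 1.3.
First term a = 6.09.
Formula: S_i = 6.09 + 1.30*i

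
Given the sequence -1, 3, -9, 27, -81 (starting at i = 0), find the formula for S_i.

Check ratios: 3 / -1 = -3.0
Common ratio r = -3.
First term a = -1.
Formula: S_i = -1 * (-3)^i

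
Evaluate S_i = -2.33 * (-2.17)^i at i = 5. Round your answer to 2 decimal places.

S_5 = -2.33 * (-2.17)^5 ≈ -2.33 * -48.117 ≈ 112.11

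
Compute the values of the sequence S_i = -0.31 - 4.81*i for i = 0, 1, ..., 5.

This is an arithmetic sequence.
i=0: S_0 = -0.31 + -4.81*0 = -0.31
i=1: S_1 = -0.31 + -4.81*1 = -5.12
i=2: S_2 = -0.31 + -4.81*2 = -9.93
i=3: S_3 = -0.31 + -4.81*3 = -14.74
i=4: S_4 = -0.31 + -4.81*4 = -19.55
i=5: S_5 = -0.31 + -4.81*5 = -24.36
The first 6 terms are: [-0.31, -5.12, -9.93, -14.74, -19.55, -24.36]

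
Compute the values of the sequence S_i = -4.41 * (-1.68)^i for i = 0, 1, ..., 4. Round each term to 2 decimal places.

This is a geometric sequence.
i=0: S_0 = -4.41 * (-1.68)^0 = -4.41
i=1: S_1 = -4.41 * (-1.68)^1 ≈ 7.41
i=2: S_2 = -4.41 * (-1.68)^2 ≈ -12.45
i=3: S_3 = -4.41 * (-1.68)^3 ≈ 20.91
i=4: S_4 = -4.41 * (-1.68)^4 ≈ -35.13
The first 5 terms are: [-4.41, 7.41, -12.45, 20.91, -35.13]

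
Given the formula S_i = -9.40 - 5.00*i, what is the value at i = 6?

S_6 = -9.4 + -5.0*6 = -9.4 + -30.0 = -39.4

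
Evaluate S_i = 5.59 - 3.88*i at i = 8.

S_8 = 5.59 + -3.88*8 = 5.59 + -31.04 = -25.45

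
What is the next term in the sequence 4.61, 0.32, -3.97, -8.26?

Differences: 0.32 - 4.61 = -4.29
This is an arithmetic sequence with common difference d = -4.29.
Next term = -8.26 + -4.29 = -12.55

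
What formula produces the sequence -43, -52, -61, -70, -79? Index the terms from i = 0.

Check differences: -52 - -43 = -9
-61 - -52 = -9
Common difference d = -9.
First term a = -43.
Formula: S_i = -43 - 9*i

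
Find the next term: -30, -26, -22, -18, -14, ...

Differences: -26 - -30 = 4
This is an arithmetic sequence with common difference d = 4.
Next term = -14 + 4 = -10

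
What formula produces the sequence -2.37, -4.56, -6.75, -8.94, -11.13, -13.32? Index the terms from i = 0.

Check differences: -4.56 - -2.37 = -2.19
-6.75 - -4.56 = -2.19
Common difference d = -2.19.
First term a = -2.37.
Formula: S_i = -2.37 - 2.19*i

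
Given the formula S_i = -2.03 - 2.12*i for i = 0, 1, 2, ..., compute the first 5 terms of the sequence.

This is an arithmetic sequence.
i=0: S_0 = -2.03 + -2.12*0 = -2.03
i=1: S_1 = -2.03 + -2.12*1 = -4.15
i=2: S_2 = -2.03 + -2.12*2 = -6.27
i=3: S_3 = -2.03 + -2.12*3 = -8.39
i=4: S_4 = -2.03 + -2.12*4 = -10.51
The first 5 terms are: [-2.03, -4.15, -6.27, -8.39, -10.51]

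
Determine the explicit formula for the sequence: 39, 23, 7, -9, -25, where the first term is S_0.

Check differences: 23 - 39 = -16
7 - 23 = -16
Common difference d = -16.
First term a = 39.
Formula: S_i = 39 - 16*i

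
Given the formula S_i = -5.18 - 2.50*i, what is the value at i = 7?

S_7 = -5.18 + -2.5*7 = -5.18 + -17.5 = -22.68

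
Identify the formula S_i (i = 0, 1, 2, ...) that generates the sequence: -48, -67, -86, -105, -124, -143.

Check differences: -67 - -48 = -19
-86 - -67 = -19
Common difference d = -19.
First term a = -48.
Formula: S_i = -48 - 19*i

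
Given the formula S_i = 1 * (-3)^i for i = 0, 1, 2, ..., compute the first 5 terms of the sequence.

This is a geometric sequence.
i=0: S_0 = 1 * (-3)^0 = 1
i=1: S_1 = 1 * (-3)^1 = -3
i=2: S_2 = 1 * (-3)^2 = 9
i=3: S_3 = 1 * (-3)^3 = -27
i=4: S_4 = 1 * (-3)^4 = 81
The first 5 terms are: [1, -3, 9, -27, 81]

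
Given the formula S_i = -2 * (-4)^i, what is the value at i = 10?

S_10 = -2 * (-4)^10 = -2 * 1048576 = -2097152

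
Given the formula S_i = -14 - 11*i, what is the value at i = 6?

S_6 = -14 + -11*6 = -14 + -66 = -80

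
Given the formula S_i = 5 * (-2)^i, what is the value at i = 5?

S_5 = 5 * (-2)^5 = 5 * -32 = -160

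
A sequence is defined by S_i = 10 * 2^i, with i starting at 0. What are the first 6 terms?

This is a geometric sequence.
i=0: S_0 = 10 * 2^0 = 10
i=1: S_1 = 10 * 2^1 = 20
i=2: S_2 = 10 * 2^2 = 40
i=3: S_3 = 10 * 2^3 = 80
i=4: S_4 = 10 * 2^4 = 160
i=5: S_5 = 10 * 2^5 = 320
The first 6 terms are: [10, 20, 40, 80, 160, 320]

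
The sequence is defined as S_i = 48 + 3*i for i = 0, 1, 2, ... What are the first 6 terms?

This is an arithmetic sequence.
i=0: S_0 = 48 + 3*0 = 48
i=1: S_1 = 48 + 3*1 = 51
i=2: S_2 = 48 + 3*2 = 54
i=3: S_3 = 48 + 3*3 = 57
i=4: S_4 = 48 + 3*4 = 60
i=5: S_5 = 48 + 3*5 = 63
The first 6 terms are: [48, 51, 54, 57, 60, 63]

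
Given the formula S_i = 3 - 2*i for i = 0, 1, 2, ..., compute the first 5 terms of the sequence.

This is an arithmetic sequence.
i=0: S_0 = 3 + -2*0 = 3
i=1: S_1 = 3 + -2*1 = 1
i=2: S_2 = 3 + -2*2 = -1
i=3: S_3 = 3 + -2*3 = -3
i=4: S_4 = 3 + -2*4 = -5
The first 5 terms are: [3, 1, -1, -3, -5]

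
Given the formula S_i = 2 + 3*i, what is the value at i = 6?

S_6 = 2 + 3*6 = 2 + 18 = 20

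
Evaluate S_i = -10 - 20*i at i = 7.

S_7 = -10 + -20*7 = -10 + -140 = -150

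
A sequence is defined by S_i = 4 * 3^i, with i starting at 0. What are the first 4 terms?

This is a geometric sequence.
i=0: S_0 = 4 * 3^0 = 4
i=1: S_1 = 4 * 3^1 = 12
i=2: S_2 = 4 * 3^2 = 36
i=3: S_3 = 4 * 3^3 = 108
The first 4 terms are: [4, 12, 36, 108]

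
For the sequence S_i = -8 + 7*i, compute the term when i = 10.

S_10 = -8 + 7*10 = -8 + 70 = 62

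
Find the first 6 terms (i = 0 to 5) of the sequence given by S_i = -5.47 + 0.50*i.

This is an arithmetic sequence.
i=0: S_0 = -5.47 + 0.5*0 = -5.47
i=1: S_1 = -5.47 + 0.5*1 = -4.97
i=2: S_2 = -5.47 + 0.5*2 = -4.47
i=3: S_3 = -5.47 + 0.5*3 = -3.97
i=4: S_4 = -5.47 + 0.5*4 = -3.47
i=5: S_5 = -5.47 + 0.5*5 = -2.97
The first 6 terms are: [-5.47, -4.97, -4.47, -3.97, -3.47, -2.97]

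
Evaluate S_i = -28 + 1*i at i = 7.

S_7 = -28 + 1*7 = -28 + 7 = -21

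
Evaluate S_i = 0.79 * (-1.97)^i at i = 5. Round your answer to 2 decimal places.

S_5 = 0.79 * (-1.97)^5 ≈ 0.79 * -29.6709 ≈ -23.44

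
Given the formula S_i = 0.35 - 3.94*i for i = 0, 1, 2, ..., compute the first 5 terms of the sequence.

This is an arithmetic sequence.
i=0: S_0 = 0.35 + -3.94*0 = 0.35
i=1: S_1 = 0.35 + -3.94*1 = -3.59
i=2: S_2 = 0.35 + -3.94*2 = -7.53
i=3: S_3 = 0.35 + -3.94*3 = -11.47
i=4: S_4 = 0.35 + -3.94*4 = -15.41
The first 5 terms are: [0.35, -3.59, -7.53, -11.47, -15.41]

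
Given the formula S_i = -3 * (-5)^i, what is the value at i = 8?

S_8 = -3 * (-5)^8 = -3 * 390625 = -1171875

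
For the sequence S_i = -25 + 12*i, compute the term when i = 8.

S_8 = -25 + 12*8 = -25 + 96 = 71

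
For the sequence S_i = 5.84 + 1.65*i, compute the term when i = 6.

S_6 = 5.84 + 1.65*6 = 5.84 + 9.9 = 15.74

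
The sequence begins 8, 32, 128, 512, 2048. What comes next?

Ratios: 32 / 8 = 4.0
This is a geometric sequence with common ratio r = 4.
Next term = 2048 * 4 = 8192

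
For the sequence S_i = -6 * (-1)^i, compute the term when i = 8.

S_8 = -6 * (-1)^8 = -6 * 1 = -6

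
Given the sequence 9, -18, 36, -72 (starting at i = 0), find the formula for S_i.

Check ratios: -18 / 9 = -2.0
Common ratio r = -2.
First term a = 9.
Formula: S_i = 9 * (-2)^i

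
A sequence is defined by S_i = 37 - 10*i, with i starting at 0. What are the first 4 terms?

This is an arithmetic sequence.
i=0: S_0 = 37 + -10*0 = 37
i=1: S_1 = 37 + -10*1 = 27
i=2: S_2 = 37 + -10*2 = 17
i=3: S_3 = 37 + -10*3 = 7
The first 4 terms are: [37, 27, 17, 7]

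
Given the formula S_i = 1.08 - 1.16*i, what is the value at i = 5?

S_5 = 1.08 + -1.16*5 = 1.08 + -5.8 = -4.72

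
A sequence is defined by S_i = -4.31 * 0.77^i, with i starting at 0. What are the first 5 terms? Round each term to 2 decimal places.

This is a geometric sequence.
i=0: S_0 = -4.31 * 0.77^0 = -4.31
i=1: S_1 = -4.31 * 0.77^1 ≈ -3.32
i=2: S_2 = -4.31 * 0.77^2 ≈ -2.56
i=3: S_3 = -4.31 * 0.77^3 ≈ -1.97
i=4: S_4 = -4.31 * 0.77^4 ≈ -1.52
The first 5 terms are: [-4.31, -3.32, -2.56, -1.97, -1.52]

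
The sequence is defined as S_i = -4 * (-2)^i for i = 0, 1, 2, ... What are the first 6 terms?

This is a geometric sequence.
i=0: S_0 = -4 * (-2)^0 = -4
i=1: S_1 = -4 * (-2)^1 = 8
i=2: S_2 = -4 * (-2)^2 = -16
i=3: S_3 = -4 * (-2)^3 = 32
i=4: S_4 = -4 * (-2)^4 = -64
i=5: S_5 = -4 * (-2)^5 = 128
The first 6 terms are: [-4, 8, -16, 32, -64, 128]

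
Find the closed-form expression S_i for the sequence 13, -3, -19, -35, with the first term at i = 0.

Check differences: -3 - 13 = -16
-19 - -3 = -16
Common difference d = -16.
First term a = 13.
Formula: S_i = 13 - 16*i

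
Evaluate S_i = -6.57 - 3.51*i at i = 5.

S_5 = -6.57 + -3.51*5 = -6.57 + -17.55 = -24.12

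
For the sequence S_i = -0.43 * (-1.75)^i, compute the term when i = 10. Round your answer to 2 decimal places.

S_10 = -0.43 * (-1.75)^10 ≈ -0.43 * 269.3894 ≈ -115.84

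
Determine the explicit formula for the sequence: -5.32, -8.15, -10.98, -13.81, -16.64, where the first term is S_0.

Check differences: -8.15 - -5.32 = -2.83
-10.98 - -8.15 = -2.83
Common difference d = -2.83.
First term a = -5.32.
Formula: S_i = -5.32 - 2.83*i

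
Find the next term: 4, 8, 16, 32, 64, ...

Ratios: 8 / 4 = 2.0
This is a geometric sequence with common ratio r = 2.
Next term = 64 * 2 = 128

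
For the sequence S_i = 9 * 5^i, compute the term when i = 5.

S_5 = 9 * 5^5 = 9 * 3125 = 28125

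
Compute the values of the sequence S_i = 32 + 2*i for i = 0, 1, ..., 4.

This is an arithmetic sequence.
i=0: S_0 = 32 + 2*0 = 32
i=1: S_1 = 32 + 2*1 = 34
i=2: S_2 = 32 + 2*2 = 36
i=3: S_3 = 32 + 2*3 = 38
i=4: S_4 = 32 + 2*4 = 40
The first 5 terms are: [32, 34, 36, 38, 40]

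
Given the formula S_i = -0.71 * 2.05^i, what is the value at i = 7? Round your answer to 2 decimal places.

S_7 = -0.71 * 2.05^7 ≈ -0.71 * 152.1518 ≈ -108.03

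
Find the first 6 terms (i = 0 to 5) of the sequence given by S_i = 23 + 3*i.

This is an arithmetic sequence.
i=0: S_0 = 23 + 3*0 = 23
i=1: S_1 = 23 + 3*1 = 26
i=2: S_2 = 23 + 3*2 = 29
i=3: S_3 = 23 + 3*3 = 32
i=4: S_4 = 23 + 3*4 = 35
i=5: S_5 = 23 + 3*5 = 38
The first 6 terms are: [23, 26, 29, 32, 35, 38]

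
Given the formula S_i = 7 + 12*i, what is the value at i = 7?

S_7 = 7 + 12*7 = 7 + 84 = 91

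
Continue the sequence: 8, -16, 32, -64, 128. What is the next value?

Ratios: -16 / 8 = -2.0
This is a geometric sequence with common ratio r = -2.
Next term = 128 * -2 = -256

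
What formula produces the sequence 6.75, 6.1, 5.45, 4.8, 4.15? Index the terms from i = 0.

Check differences: 6.1 - 6.75 = -0.65
5.45 - 6.1 = -0.65
Common difference d = -0.65.
First term a = 6.75.
Formula: S_i = 6.75 - 0.65*i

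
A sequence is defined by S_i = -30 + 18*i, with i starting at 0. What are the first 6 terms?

This is an arithmetic sequence.
i=0: S_0 = -30 + 18*0 = -30
i=1: S_1 = -30 + 18*1 = -12
i=2: S_2 = -30 + 18*2 = 6
i=3: S_3 = -30 + 18*3 = 24
i=4: S_4 = -30 + 18*4 = 42
i=5: S_5 = -30 + 18*5 = 60
The first 6 terms are: [-30, -12, 6, 24, 42, 60]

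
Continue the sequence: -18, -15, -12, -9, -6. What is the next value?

Differences: -15 - -18 = 3
This is an arithmetic sequence with common difference d = 3.
Next term = -6 + 3 = -3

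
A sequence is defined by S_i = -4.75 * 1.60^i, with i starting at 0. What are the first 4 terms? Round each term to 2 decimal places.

This is a geometric sequence.
i=0: S_0 = -4.75 * 1.6^0 = -4.75
i=1: S_1 = -4.75 * 1.6^1 = -7.6
i=2: S_2 = -4.75 * 1.6^2 = -12.16
i=3: S_3 = -4.75 * 1.6^3 ≈ -19.46
The first 4 terms are: [-4.75, -7.6, -12.16, -19.46]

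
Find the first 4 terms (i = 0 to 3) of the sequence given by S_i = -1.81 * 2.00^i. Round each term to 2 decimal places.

This is a geometric sequence.
i=0: S_0 = -1.81 * 2.0^0 = -1.81
i=1: S_1 = -1.81 * 2.0^1 = -3.62
i=2: S_2 = -1.81 * 2.0^2 = -7.24
i=3: S_3 = -1.81 * 2.0^3 = -14.48
The first 4 terms are: [-1.81, -3.62, -7.24, -14.48]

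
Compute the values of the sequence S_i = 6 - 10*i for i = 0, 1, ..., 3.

This is an arithmetic sequence.
i=0: S_0 = 6 + -10*0 = 6
i=1: S_1 = 6 + -10*1 = -4
i=2: S_2 = 6 + -10*2 = -14
i=3: S_3 = 6 + -10*3 = -24
The first 4 terms are: [6, -4, -14, -24]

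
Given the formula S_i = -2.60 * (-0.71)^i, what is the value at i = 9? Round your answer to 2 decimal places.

S_9 = -2.6 * (-0.71)^9 ≈ -2.6 * -0.0458 ≈ 0.12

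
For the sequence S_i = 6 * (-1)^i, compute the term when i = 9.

S_9 = 6 * (-1)^9 = 6 * -1 = -6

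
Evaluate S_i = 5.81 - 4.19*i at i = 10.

S_10 = 5.81 + -4.19*10 = 5.81 + -41.9 = -36.09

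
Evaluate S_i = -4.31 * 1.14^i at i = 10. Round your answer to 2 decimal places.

S_10 = -4.31 * 1.14^10 ≈ -4.31 * 3.7072 ≈ -15.98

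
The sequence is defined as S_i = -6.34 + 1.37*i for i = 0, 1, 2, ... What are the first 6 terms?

This is an arithmetic sequence.
i=0: S_0 = -6.34 + 1.37*0 = -6.34
i=1: S_1 = -6.34 + 1.37*1 = -4.97
i=2: S_2 = -6.34 + 1.37*2 = -3.6
i=3: S_3 = -6.34 + 1.37*3 = -2.23
i=4: S_4 = -6.34 + 1.37*4 = -0.86
i=5: S_5 = -6.34 + 1.37*5 = 0.51
The first 6 terms are: [-6.34, -4.97, -3.6, -2.23, -0.86, 0.51]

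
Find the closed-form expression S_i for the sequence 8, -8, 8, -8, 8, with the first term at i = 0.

Check ratios: -8 / 8 = -1.0
Common ratio r = -1.
First term a = 8.
Formula: S_i = 8 * (-1)^i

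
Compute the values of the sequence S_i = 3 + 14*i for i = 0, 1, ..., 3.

This is an arithmetic sequence.
i=0: S_0 = 3 + 14*0 = 3
i=1: S_1 = 3 + 14*1 = 17
i=2: S_2 = 3 + 14*2 = 31
i=3: S_3 = 3 + 14*3 = 45
The first 4 terms are: [3, 17, 31, 45]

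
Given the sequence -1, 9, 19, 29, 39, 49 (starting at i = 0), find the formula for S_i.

Check differences: 9 - -1 = 10
19 - 9 = 10
Common difference d = 10.
First term a = -1.
Formula: S_i = -1 + 10*i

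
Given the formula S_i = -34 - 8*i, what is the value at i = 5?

S_5 = -34 + -8*5 = -34 + -40 = -74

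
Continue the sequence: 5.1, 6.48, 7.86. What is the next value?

Differences: 6.48 - 5.1 = 1.38
This is an arithmetic sequence with common difference d = 1.38.
Next term = 7.86 + 1.38 = 9.24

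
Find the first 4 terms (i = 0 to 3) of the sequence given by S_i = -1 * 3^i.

This is a geometric sequence.
i=0: S_0 = -1 * 3^0 = -1
i=1: S_1 = -1 * 3^1 = -3
i=2: S_2 = -1 * 3^2 = -9
i=3: S_3 = -1 * 3^3 = -27
The first 4 terms are: [-1, -3, -9, -27]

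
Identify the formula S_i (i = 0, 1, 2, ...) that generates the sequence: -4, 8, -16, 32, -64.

Check ratios: 8 / -4 = -2.0
Common ratio r = -2.
First term a = -4.
Formula: S_i = -4 * (-2)^i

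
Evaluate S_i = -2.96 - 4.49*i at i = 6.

S_6 = -2.96 + -4.49*6 = -2.96 + -26.94 = -29.9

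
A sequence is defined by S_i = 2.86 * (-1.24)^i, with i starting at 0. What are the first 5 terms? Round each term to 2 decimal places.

This is a geometric sequence.
i=0: S_0 = 2.86 * (-1.24)^0 = 2.86
i=1: S_1 = 2.86 * (-1.24)^1 ≈ -3.55
i=2: S_2 = 2.86 * (-1.24)^2 ≈ 4.4
i=3: S_3 = 2.86 * (-1.24)^3 ≈ -5.45
i=4: S_4 = 2.86 * (-1.24)^4 ≈ 6.76
The first 5 terms are: [2.86, -3.55, 4.4, -5.45, 6.76]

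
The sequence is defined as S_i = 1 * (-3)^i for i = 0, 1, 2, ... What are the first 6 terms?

This is a geometric sequence.
i=0: S_0 = 1 * (-3)^0 = 1
i=1: S_1 = 1 * (-3)^1 = -3
i=2: S_2 = 1 * (-3)^2 = 9
i=3: S_3 = 1 * (-3)^3 = -27
i=4: S_4 = 1 * (-3)^4 = 81
i=5: S_5 = 1 * (-3)^5 = -243
The first 6 terms are: [1, -3, 9, -27, 81, -243]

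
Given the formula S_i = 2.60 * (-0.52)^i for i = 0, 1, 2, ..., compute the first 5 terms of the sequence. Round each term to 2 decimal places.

This is a geometric sequence.
i=0: S_0 = 2.6 * (-0.52)^0 = 2.6
i=1: S_1 = 2.6 * (-0.52)^1 ≈ -1.35
i=2: S_2 = 2.6 * (-0.52)^2 ≈ 0.7
i=3: S_3 = 2.6 * (-0.52)^3 ≈ -0.37
i=4: S_4 = 2.6 * (-0.52)^4 ≈ 0.19
The first 5 terms are: [2.6, -1.35, 0.7, -0.37, 0.19]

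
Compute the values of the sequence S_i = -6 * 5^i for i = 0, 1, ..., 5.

This is a geometric sequence.
i=0: S_0 = -6 * 5^0 = -6
i=1: S_1 = -6 * 5^1 = -30
i=2: S_2 = -6 * 5^2 = -150
i=3: S_3 = -6 * 5^3 = -750
i=4: S_4 = -6 * 5^4 = -3750
i=5: S_5 = -6 * 5^5 = -18750
The first 6 terms are: [-6, -30, -150, -750, -3750, -18750]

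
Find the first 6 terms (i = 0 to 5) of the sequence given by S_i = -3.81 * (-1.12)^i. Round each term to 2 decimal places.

This is a geometric sequence.
i=0: S_0 = -3.81 * (-1.12)^0 = -3.81
i=1: S_1 = -3.81 * (-1.12)^1 ≈ 4.27
i=2: S_2 = -3.81 * (-1.12)^2 ≈ -4.78
i=3: S_3 = -3.81 * (-1.12)^3 ≈ 5.35
i=4: S_4 = -3.81 * (-1.12)^4 ≈ -6.0
i=5: S_5 = -3.81 * (-1.12)^5 ≈ 6.71
The first 6 terms are: [-3.81, 4.27, -4.78, 5.35, -6.0, 6.71]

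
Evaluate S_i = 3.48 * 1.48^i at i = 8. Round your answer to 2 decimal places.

S_8 = 3.48 * 1.48^8 ≈ 3.48 * 23.0194 ≈ 80.11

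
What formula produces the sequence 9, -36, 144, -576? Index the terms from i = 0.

Check ratios: -36 / 9 = -4.0
Common ratio r = -4.
First term a = 9.
Formula: S_i = 9 * (-4)^i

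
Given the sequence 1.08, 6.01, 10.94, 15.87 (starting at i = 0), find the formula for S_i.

Check differences: 6.01 - 1.08 = 4.93
10.94 - 6.01 = 4.93
Common difference d = 4.93.
First term a = 1.08.
Formula: S_i = 1.08 + 4.93*i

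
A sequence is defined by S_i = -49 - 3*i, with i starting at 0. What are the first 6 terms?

This is an arithmetic sequence.
i=0: S_0 = -49 + -3*0 = -49
i=1: S_1 = -49 + -3*1 = -52
i=2: S_2 = -49 + -3*2 = -55
i=3: S_3 = -49 + -3*3 = -58
i=4: S_4 = -49 + -3*4 = -61
i=5: S_5 = -49 + -3*5 = -64
The first 6 terms are: [-49, -52, -55, -58, -61, -64]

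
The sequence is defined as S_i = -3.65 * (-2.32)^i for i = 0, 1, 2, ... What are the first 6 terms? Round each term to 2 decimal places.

This is a geometric sequence.
i=0: S_0 = -3.65 * (-2.32)^0 = -3.65
i=1: S_1 = -3.65 * (-2.32)^1 ≈ 8.47
i=2: S_2 = -3.65 * (-2.32)^2 ≈ -19.65
i=3: S_3 = -3.65 * (-2.32)^3 ≈ 45.58
i=4: S_4 = -3.65 * (-2.32)^4 ≈ -105.74
i=5: S_5 = -3.65 * (-2.32)^5 ≈ 245.32
The first 6 terms are: [-3.65, 8.47, -19.65, 45.58, -105.74, 245.32]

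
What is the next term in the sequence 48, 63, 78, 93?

Differences: 63 - 48 = 15
This is an arithmetic sequence with common difference d = 15.
Next term = 93 + 15 = 108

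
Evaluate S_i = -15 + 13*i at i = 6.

S_6 = -15 + 13*6 = -15 + 78 = 63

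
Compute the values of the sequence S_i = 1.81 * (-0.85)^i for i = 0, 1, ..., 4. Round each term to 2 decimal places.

This is a geometric sequence.
i=0: S_0 = 1.81 * (-0.85)^0 = 1.81
i=1: S_1 = 1.81 * (-0.85)^1 ≈ -1.54
i=2: S_2 = 1.81 * (-0.85)^2 ≈ 1.31
i=3: S_3 = 1.81 * (-0.85)^3 ≈ -1.11
i=4: S_4 = 1.81 * (-0.85)^4 ≈ 0.94
The first 5 terms are: [1.81, -1.54, 1.31, -1.11, 0.94]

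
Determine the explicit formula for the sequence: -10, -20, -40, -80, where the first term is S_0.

Check ratios: -20 / -10 = 2.0
Common ratio r = 2.
First term a = -10.
Formula: S_i = -10 * 2^i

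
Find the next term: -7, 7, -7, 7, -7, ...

Ratios: 7 / -7 = -1.0
This is a geometric sequence with common ratio r = -1.
Next term = -7 * -1 = 7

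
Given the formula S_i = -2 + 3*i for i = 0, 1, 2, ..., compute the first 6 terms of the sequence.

This is an arithmetic sequence.
i=0: S_0 = -2 + 3*0 = -2
i=1: S_1 = -2 + 3*1 = 1
i=2: S_2 = -2 + 3*2 = 4
i=3: S_3 = -2 + 3*3 = 7
i=4: S_4 = -2 + 3*4 = 10
i=5: S_5 = -2 + 3*5 = 13
The first 6 terms are: [-2, 1, 4, 7, 10, 13]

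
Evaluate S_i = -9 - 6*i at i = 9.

S_9 = -9 + -6*9 = -9 + -54 = -63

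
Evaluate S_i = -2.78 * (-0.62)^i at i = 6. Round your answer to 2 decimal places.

S_6 = -2.78 * (-0.62)^6 ≈ -2.78 * 0.0568 ≈ -0.16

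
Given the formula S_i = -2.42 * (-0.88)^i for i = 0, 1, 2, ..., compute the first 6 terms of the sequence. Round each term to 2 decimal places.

This is a geometric sequence.
i=0: S_0 = -2.42 * (-0.88)^0 = -2.42
i=1: S_1 = -2.42 * (-0.88)^1 ≈ 2.13
i=2: S_2 = -2.42 * (-0.88)^2 ≈ -1.87
i=3: S_3 = -2.42 * (-0.88)^3 ≈ 1.65
i=4: S_4 = -2.42 * (-0.88)^4 ≈ -1.45
i=5: S_5 = -2.42 * (-0.88)^5 ≈ 1.28
The first 6 terms are: [-2.42, 2.13, -1.87, 1.65, -1.45, 1.28]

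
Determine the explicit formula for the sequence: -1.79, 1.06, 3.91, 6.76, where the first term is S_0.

Check differences: 1.06 - -1.79 = 2.85
3.91 - 1.06 = 2.85
Common difference d = 2.85.
First term a = -1.79.
Formula: S_i = -1.79 + 2.85*i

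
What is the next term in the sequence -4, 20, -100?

Ratios: 20 / -4 = -5.0
This is a geometric sequence with common ratio r = -5.
Next term = -100 * -5 = 500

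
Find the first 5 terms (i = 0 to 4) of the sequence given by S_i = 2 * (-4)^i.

This is a geometric sequence.
i=0: S_0 = 2 * (-4)^0 = 2
i=1: S_1 = 2 * (-4)^1 = -8
i=2: S_2 = 2 * (-4)^2 = 32
i=3: S_3 = 2 * (-4)^3 = -128
i=4: S_4 = 2 * (-4)^4 = 512
The first 5 terms are: [2, -8, 32, -128, 512]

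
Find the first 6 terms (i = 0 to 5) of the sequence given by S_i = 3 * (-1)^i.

This is a geometric sequence.
i=0: S_0 = 3 * (-1)^0 = 3
i=1: S_1 = 3 * (-1)^1 = -3
i=2: S_2 = 3 * (-1)^2 = 3
i=3: S_3 = 3 * (-1)^3 = -3
i=4: S_4 = 3 * (-1)^4 = 3
i=5: S_5 = 3 * (-1)^5 = -3
The first 6 terms are: [3, -3, 3, -3, 3, -3]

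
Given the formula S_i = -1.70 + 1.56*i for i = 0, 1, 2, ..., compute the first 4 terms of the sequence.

This is an arithmetic sequence.
i=0: S_0 = -1.7 + 1.56*0 = -1.7
i=1: S_1 = -1.7 + 1.56*1 = -0.14
i=2: S_2 = -1.7 + 1.56*2 = 1.42
i=3: S_3 = -1.7 + 1.56*3 = 2.98
The first 4 terms are: [-1.7, -0.14, 1.42, 2.98]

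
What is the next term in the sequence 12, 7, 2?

Differences: 7 - 12 = -5
This is an arithmetic sequence with common difference d = -5.
Next term = 2 + -5 = -3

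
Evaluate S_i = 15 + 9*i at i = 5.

S_5 = 15 + 9*5 = 15 + 45 = 60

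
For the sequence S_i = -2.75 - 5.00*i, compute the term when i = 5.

S_5 = -2.75 + -5.0*5 = -2.75 + -25.0 = -27.75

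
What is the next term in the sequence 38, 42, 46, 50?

Differences: 42 - 38 = 4
This is an arithmetic sequence with common difference d = 4.
Next term = 50 + 4 = 54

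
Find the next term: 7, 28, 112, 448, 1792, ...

Ratios: 28 / 7 = 4.0
This is a geometric sequence with common ratio r = 4.
Next term = 1792 * 4 = 7168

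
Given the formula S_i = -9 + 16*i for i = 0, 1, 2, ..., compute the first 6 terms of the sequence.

This is an arithmetic sequence.
i=0: S_0 = -9 + 16*0 = -9
i=1: S_1 = -9 + 16*1 = 7
i=2: S_2 = -9 + 16*2 = 23
i=3: S_3 = -9 + 16*3 = 39
i=4: S_4 = -9 + 16*4 = 55
i=5: S_5 = -9 + 16*5 = 71
The first 6 terms are: [-9, 7, 23, 39, 55, 71]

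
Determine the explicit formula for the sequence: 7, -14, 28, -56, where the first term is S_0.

Check ratios: -14 / 7 = -2.0
Common ratio r = -2.
First term a = 7.
Formula: S_i = 7 * (-2)^i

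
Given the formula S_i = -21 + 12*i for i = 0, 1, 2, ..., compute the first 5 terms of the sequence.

This is an arithmetic sequence.
i=0: S_0 = -21 + 12*0 = -21
i=1: S_1 = -21 + 12*1 = -9
i=2: S_2 = -21 + 12*2 = 3
i=3: S_3 = -21 + 12*3 = 15
i=4: S_4 = -21 + 12*4 = 27
The first 5 terms are: [-21, -9, 3, 15, 27]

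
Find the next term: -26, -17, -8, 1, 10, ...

Differences: -17 - -26 = 9
This is an arithmetic sequence with common difference d = 9.
Next term = 10 + 9 = 19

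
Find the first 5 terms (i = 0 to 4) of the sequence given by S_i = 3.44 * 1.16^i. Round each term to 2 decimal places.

This is a geometric sequence.
i=0: S_0 = 3.44 * 1.16^0 = 3.44
i=1: S_1 = 3.44 * 1.16^1 ≈ 3.99
i=2: S_2 = 3.44 * 1.16^2 ≈ 4.63
i=3: S_3 = 3.44 * 1.16^3 ≈ 5.37
i=4: S_4 = 3.44 * 1.16^4 ≈ 6.23
The first 5 terms are: [3.44, 3.99, 4.63, 5.37, 6.23]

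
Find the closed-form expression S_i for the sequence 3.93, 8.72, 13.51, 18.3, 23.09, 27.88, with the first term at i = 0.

Check differences: 8.72 - 3.93 = 4.79
13.51 - 8.72 = 4.79
Common difference d = 4.79.
First term a = 3.93.
Formula: S_i = 3.93 + 4.79*i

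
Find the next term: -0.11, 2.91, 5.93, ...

Differences: 2.91 - -0.11 = 3.02
This is an arithmetic sequence with common difference d = 3.02.
Next term = 5.93 + 3.02 = 8.95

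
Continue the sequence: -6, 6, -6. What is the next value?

Ratios: 6 / -6 = -1.0
This is a geometric sequence with common ratio r = -1.
Next term = -6 * -1 = 6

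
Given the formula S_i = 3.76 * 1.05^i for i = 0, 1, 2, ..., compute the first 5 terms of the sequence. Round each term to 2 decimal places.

This is a geometric sequence.
i=0: S_0 = 3.76 * 1.05^0 = 3.76
i=1: S_1 = 3.76 * 1.05^1 ≈ 3.95
i=2: S_2 = 3.76 * 1.05^2 ≈ 4.15
i=3: S_3 = 3.76 * 1.05^3 ≈ 4.35
i=4: S_4 = 3.76 * 1.05^4 ≈ 4.57
The first 5 terms are: [3.76, 3.95, 4.15, 4.35, 4.57]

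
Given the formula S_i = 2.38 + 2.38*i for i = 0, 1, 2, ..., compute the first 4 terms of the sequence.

This is an arithmetic sequence.
i=0: S_0 = 2.38 + 2.38*0 = 2.38
i=1: S_1 = 2.38 + 2.38*1 = 4.76
i=2: S_2 = 2.38 + 2.38*2 = 7.14
i=3: S_3 = 2.38 + 2.38*3 = 9.52
The first 4 terms are: [2.38, 4.76, 7.14, 9.52]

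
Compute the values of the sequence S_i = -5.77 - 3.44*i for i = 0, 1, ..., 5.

This is an arithmetic sequence.
i=0: S_0 = -5.77 + -3.44*0 = -5.77
i=1: S_1 = -5.77 + -3.44*1 = -9.21
i=2: S_2 = -5.77 + -3.44*2 = -12.65
i=3: S_3 = -5.77 + -3.44*3 = -16.09
i=4: S_4 = -5.77 + -3.44*4 = -19.53
i=5: S_5 = -5.77 + -3.44*5 = -22.97
The first 6 terms are: [-5.77, -9.21, -12.65, -16.09, -19.53, -22.97]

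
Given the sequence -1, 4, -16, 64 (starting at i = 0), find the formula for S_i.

Check ratios: 4 / -1 = -4.0
Common ratio r = -4.
First term a = -1.
Formula: S_i = -1 * (-4)^i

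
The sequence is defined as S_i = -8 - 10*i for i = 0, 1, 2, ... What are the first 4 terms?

This is an arithmetic sequence.
i=0: S_0 = -8 + -10*0 = -8
i=1: S_1 = -8 + -10*1 = -18
i=2: S_2 = -8 + -10*2 = -28
i=3: S_3 = -8 + -10*3 = -38
The first 4 terms are: [-8, -18, -28, -38]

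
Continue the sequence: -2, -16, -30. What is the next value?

Differences: -16 - -2 = -14
This is an arithmetic sequence with common difference d = -14.
Next term = -30 + -14 = -44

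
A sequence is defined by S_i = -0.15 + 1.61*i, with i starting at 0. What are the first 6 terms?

This is an arithmetic sequence.
i=0: S_0 = -0.15 + 1.61*0 = -0.15
i=1: S_1 = -0.15 + 1.61*1 = 1.46
i=2: S_2 = -0.15 + 1.61*2 = 3.07
i=3: S_3 = -0.15 + 1.61*3 = 4.68
i=4: S_4 = -0.15 + 1.61*4 = 6.29
i=5: S_5 = -0.15 + 1.61*5 = 7.9
The first 6 terms are: [-0.15, 1.46, 3.07, 4.68, 6.29, 7.9]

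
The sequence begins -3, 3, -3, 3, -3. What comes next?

Ratios: 3 / -3 = -1.0
This is a geometric sequence with common ratio r = -1.
Next term = -3 * -1 = 3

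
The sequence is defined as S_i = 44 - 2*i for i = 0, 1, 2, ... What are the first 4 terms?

This is an arithmetic sequence.
i=0: S_0 = 44 + -2*0 = 44
i=1: S_1 = 44 + -2*1 = 42
i=2: S_2 = 44 + -2*2 = 40
i=3: S_3 = 44 + -2*3 = 38
The first 4 terms are: [44, 42, 40, 38]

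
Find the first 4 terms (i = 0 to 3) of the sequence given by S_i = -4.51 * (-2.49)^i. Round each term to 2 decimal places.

This is a geometric sequence.
i=0: S_0 = -4.51 * (-2.49)^0 = -4.51
i=1: S_1 = -4.51 * (-2.49)^1 ≈ 11.23
i=2: S_2 = -4.51 * (-2.49)^2 ≈ -27.96
i=3: S_3 = -4.51 * (-2.49)^3 ≈ 69.63
The first 4 terms are: [-4.51, 11.23, -27.96, 69.63]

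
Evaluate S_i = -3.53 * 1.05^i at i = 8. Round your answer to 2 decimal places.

S_8 = -3.53 * 1.05^8 ≈ -3.53 * 1.4775 ≈ -5.22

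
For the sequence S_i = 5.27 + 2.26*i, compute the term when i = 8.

S_8 = 5.27 + 2.26*8 = 5.27 + 18.08 = 23.35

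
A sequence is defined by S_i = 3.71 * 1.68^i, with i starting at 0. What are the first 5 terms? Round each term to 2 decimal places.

This is a geometric sequence.
i=0: S_0 = 3.71 * 1.68^0 = 3.71
i=1: S_1 = 3.71 * 1.68^1 ≈ 6.23
i=2: S_2 = 3.71 * 1.68^2 ≈ 10.47
i=3: S_3 = 3.71 * 1.68^3 ≈ 17.59
i=4: S_4 = 3.71 * 1.68^4 ≈ 29.55
The first 5 terms are: [3.71, 6.23, 10.47, 17.59, 29.55]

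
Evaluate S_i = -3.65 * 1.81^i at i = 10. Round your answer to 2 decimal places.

S_10 = -3.65 * 1.81^10 ≈ -3.65 * 377.386 ≈ -1377.46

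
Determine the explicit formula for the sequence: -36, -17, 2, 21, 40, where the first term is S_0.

Check differences: -17 - -36 = 19
2 - -17 = 19
Common difference d = 19.
First term a = -36.
Formula: S_i = -36 + 19*i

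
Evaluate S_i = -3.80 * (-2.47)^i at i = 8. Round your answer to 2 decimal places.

S_8 = -3.8 * (-2.47)^8 ≈ -3.8 * 1385.4014 ≈ -5264.53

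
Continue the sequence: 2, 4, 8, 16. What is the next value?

Ratios: 4 / 2 = 2.0
This is a geometric sequence with common ratio r = 2.
Next term = 16 * 2 = 32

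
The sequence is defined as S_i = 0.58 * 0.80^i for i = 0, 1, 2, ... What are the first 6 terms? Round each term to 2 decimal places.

This is a geometric sequence.
i=0: S_0 = 0.58 * 0.8^0 = 0.58
i=1: S_1 = 0.58 * 0.8^1 ≈ 0.46
i=2: S_2 = 0.58 * 0.8^2 ≈ 0.37
i=3: S_3 = 0.58 * 0.8^3 ≈ 0.3
i=4: S_4 = 0.58 * 0.8^4 ≈ 0.24
i=5: S_5 = 0.58 * 0.8^5 ≈ 0.19
The first 6 terms are: [0.58, 0.46, 0.37, 0.3, 0.24, 0.19]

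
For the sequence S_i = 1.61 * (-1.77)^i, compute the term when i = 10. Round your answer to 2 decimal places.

S_10 = 1.61 * (-1.77)^10 ≈ 1.61 * 301.8093 ≈ 485.91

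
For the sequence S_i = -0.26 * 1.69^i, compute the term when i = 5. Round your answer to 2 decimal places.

S_5 = -0.26 * 1.69^5 ≈ -0.26 * 13.7858 ≈ -3.58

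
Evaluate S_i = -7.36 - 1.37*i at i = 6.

S_6 = -7.36 + -1.37*6 = -7.36 + -8.22 = -15.58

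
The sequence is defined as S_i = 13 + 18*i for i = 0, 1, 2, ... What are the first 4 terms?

This is an arithmetic sequence.
i=0: S_0 = 13 + 18*0 = 13
i=1: S_1 = 13 + 18*1 = 31
i=2: S_2 = 13 + 18*2 = 49
i=3: S_3 = 13 + 18*3 = 67
The first 4 terms are: [13, 31, 49, 67]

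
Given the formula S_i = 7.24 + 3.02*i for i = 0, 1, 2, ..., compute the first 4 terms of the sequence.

This is an arithmetic sequence.
i=0: S_0 = 7.24 + 3.02*0 = 7.24
i=1: S_1 = 7.24 + 3.02*1 = 10.26
i=2: S_2 = 7.24 + 3.02*2 = 13.28
i=3: S_3 = 7.24 + 3.02*3 = 16.3
The first 4 terms are: [7.24, 10.26, 13.28, 16.3]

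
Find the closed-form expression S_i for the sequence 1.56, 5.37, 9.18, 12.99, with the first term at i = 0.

Check differences: 5.37 - 1.56 = 3.81
9.18 - 5.37 = 3.81
Common difference d = 3.81.
First term a = 1.56.
Formula: S_i = 1.56 + 3.81*i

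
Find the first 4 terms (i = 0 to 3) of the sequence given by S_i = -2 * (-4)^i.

This is a geometric sequence.
i=0: S_0 = -2 * (-4)^0 = -2
i=1: S_1 = -2 * (-4)^1 = 8
i=2: S_2 = -2 * (-4)^2 = -32
i=3: S_3 = -2 * (-4)^3 = 128
The first 4 terms are: [-2, 8, -32, 128]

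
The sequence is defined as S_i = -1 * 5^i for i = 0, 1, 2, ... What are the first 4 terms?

This is a geometric sequence.
i=0: S_0 = -1 * 5^0 = -1
i=1: S_1 = -1 * 5^1 = -5
i=2: S_2 = -1 * 5^2 = -25
i=3: S_3 = -1 * 5^3 = -125
The first 4 terms are: [-1, -5, -25, -125]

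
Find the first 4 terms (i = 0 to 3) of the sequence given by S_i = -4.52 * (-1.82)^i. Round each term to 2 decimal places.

This is a geometric sequence.
i=0: S_0 = -4.52 * (-1.82)^0 = -4.52
i=1: S_1 = -4.52 * (-1.82)^1 ≈ 8.23
i=2: S_2 = -4.52 * (-1.82)^2 ≈ -14.97
i=3: S_3 = -4.52 * (-1.82)^3 ≈ 27.25
The first 4 terms are: [-4.52, 8.23, -14.97, 27.25]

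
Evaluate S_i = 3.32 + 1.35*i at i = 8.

S_8 = 3.32 + 1.35*8 = 3.32 + 10.8 = 14.12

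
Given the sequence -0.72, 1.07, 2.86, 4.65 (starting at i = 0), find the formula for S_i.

Check differences: 1.07 - -0.72 = 1.79
2.86 - 1.07 = 1.79
Common difference d = 1.79.
First term a = -0.72.
Formula: S_i = -0.72 + 1.79*i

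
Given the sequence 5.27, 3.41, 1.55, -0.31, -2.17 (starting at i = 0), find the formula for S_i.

Check differences: 3.41 - 5.27 = -1.86
1.55 - 3.41 = -1.86
Common difference d = -1.86.
First term a = 5.27.
Formula: S_i = 5.27 - 1.86*i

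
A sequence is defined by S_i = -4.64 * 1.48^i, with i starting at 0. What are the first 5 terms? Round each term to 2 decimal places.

This is a geometric sequence.
i=0: S_0 = -4.64 * 1.48^0 = -4.64
i=1: S_1 = -4.64 * 1.48^1 ≈ -6.87
i=2: S_2 = -4.64 * 1.48^2 ≈ -10.16
i=3: S_3 = -4.64 * 1.48^3 ≈ -15.04
i=4: S_4 = -4.64 * 1.48^4 ≈ -22.26
The first 5 terms are: [-4.64, -6.87, -10.16, -15.04, -22.26]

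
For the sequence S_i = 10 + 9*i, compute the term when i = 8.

S_8 = 10 + 9*8 = 10 + 72 = 82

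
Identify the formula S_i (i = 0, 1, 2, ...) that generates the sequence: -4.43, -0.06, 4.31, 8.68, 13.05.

Check differences: -0.06 - -4.43 = 4.37
4.31 - -0.06 = 4.37
Common difference d = 4.37.
First term a = -4.43.
Formula: S_i = -4.43 + 4.37*i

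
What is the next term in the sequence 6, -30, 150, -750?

Ratios: -30 / 6 = -5.0
This is a geometric sequence with common ratio r = -5.
Next term = -750 * -5 = 3750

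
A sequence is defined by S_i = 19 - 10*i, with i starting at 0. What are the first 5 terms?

This is an arithmetic sequence.
i=0: S_0 = 19 + -10*0 = 19
i=1: S_1 = 19 + -10*1 = 9
i=2: S_2 = 19 + -10*2 = -1
i=3: S_3 = 19 + -10*3 = -11
i=4: S_4 = 19 + -10*4 = -21
The first 5 terms are: [19, 9, -1, -11, -21]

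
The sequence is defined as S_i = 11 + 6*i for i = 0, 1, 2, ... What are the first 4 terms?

This is an arithmetic sequence.
i=0: S_0 = 11 + 6*0 = 11
i=1: S_1 = 11 + 6*1 = 17
i=2: S_2 = 11 + 6*2 = 23
i=3: S_3 = 11 + 6*3 = 29
The first 4 terms are: [11, 17, 23, 29]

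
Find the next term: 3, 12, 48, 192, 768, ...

Ratios: 12 / 3 = 4.0
This is a geometric sequence with common ratio r = 4.
Next term = 768 * 4 = 3072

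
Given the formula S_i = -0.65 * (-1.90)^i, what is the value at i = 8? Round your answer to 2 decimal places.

S_8 = -0.65 * (-1.9)^8 ≈ -0.65 * 169.8356 ≈ -110.39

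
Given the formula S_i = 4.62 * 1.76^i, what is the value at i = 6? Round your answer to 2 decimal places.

S_6 = 4.62 * 1.76^6 ≈ 4.62 * 29.7219 ≈ 137.32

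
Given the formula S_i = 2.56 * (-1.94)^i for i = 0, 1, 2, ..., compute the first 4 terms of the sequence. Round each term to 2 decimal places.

This is a geometric sequence.
i=0: S_0 = 2.56 * (-1.94)^0 = 2.56
i=1: S_1 = 2.56 * (-1.94)^1 ≈ -4.97
i=2: S_2 = 2.56 * (-1.94)^2 ≈ 9.63
i=3: S_3 = 2.56 * (-1.94)^3 ≈ -18.69
The first 4 terms are: [2.56, -4.97, 9.63, -18.69]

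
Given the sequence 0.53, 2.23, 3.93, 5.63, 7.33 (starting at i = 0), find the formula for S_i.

Check differences: 2.23 - 0.53 = 1.7
3.93 - 2.23 = 1.7
Common difference d = 1.7.
First term a = 0.53.
Formula: S_i = 0.53 + 1.70*i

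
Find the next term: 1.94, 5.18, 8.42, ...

Differences: 5.18 - 1.94 = 3.24
This is an arithmetic sequence with common difference d = 3.24.
Next term = 8.42 + 3.24 = 11.66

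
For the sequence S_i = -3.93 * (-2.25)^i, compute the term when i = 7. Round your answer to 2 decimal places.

S_7 = -3.93 * (-2.25)^7 ≈ -3.93 * -291.9293 ≈ 1147.28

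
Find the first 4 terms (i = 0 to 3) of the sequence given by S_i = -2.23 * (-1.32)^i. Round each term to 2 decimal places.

This is a geometric sequence.
i=0: S_0 = -2.23 * (-1.32)^0 = -2.23
i=1: S_1 = -2.23 * (-1.32)^1 ≈ 2.94
i=2: S_2 = -2.23 * (-1.32)^2 ≈ -3.89
i=3: S_3 = -2.23 * (-1.32)^3 ≈ 5.13
The first 4 terms are: [-2.23, 2.94, -3.89, 5.13]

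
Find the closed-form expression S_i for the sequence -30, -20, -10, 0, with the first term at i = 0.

Check differences: -20 - -30 = 10
-10 - -20 = 10
Common difference d = 10.
First term a = -30.
Formula: S_i = -30 + 10*i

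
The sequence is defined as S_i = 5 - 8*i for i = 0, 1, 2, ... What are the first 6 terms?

This is an arithmetic sequence.
i=0: S_0 = 5 + -8*0 = 5
i=1: S_1 = 5 + -8*1 = -3
i=2: S_2 = 5 + -8*2 = -11
i=3: S_3 = 5 + -8*3 = -19
i=4: S_4 = 5 + -8*4 = -27
i=5: S_5 = 5 + -8*5 = -35
The first 6 terms are: [5, -3, -11, -19, -27, -35]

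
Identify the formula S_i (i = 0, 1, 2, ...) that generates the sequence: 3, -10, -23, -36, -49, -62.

Check differences: -10 - 3 = -13
-23 - -10 = -13
Common difference d = -13.
First term a = 3.
Formula: S_i = 3 - 13*i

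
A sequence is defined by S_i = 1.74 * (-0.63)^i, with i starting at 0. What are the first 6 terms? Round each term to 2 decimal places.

This is a geometric sequence.
i=0: S_0 = 1.74 * (-0.63)^0 = 1.74
i=1: S_1 = 1.74 * (-0.63)^1 ≈ -1.1
i=2: S_2 = 1.74 * (-0.63)^2 ≈ 0.69
i=3: S_3 = 1.74 * (-0.63)^3 ≈ -0.44
i=4: S_4 = 1.74 * (-0.63)^4 ≈ 0.27
i=5: S_5 = 1.74 * (-0.63)^5 ≈ -0.17
The first 6 terms are: [1.74, -1.1, 0.69, -0.44, 0.27, -0.17]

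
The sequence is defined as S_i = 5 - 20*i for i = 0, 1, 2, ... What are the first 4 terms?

This is an arithmetic sequence.
i=0: S_0 = 5 + -20*0 = 5
i=1: S_1 = 5 + -20*1 = -15
i=2: S_2 = 5 + -20*2 = -35
i=3: S_3 = 5 + -20*3 = -55
The first 4 terms are: [5, -15, -35, -55]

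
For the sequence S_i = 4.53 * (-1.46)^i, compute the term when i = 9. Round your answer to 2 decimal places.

S_9 = 4.53 * (-1.46)^9 ≈ 4.53 * -30.1423 ≈ -136.54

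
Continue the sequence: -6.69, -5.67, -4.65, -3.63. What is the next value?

Differences: -5.67 - -6.69 = 1.02
This is an arithmetic sequence with common difference d = 1.02.
Next term = -3.63 + 1.02 = -2.61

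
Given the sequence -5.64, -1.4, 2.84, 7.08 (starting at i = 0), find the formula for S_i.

Check differences: -1.4 - -5.64 = 4.24
2.84 - -1.4 = 4.24
Common difference d = 4.24.
First term a = -5.64.
Formula: S_i = -5.64 + 4.24*i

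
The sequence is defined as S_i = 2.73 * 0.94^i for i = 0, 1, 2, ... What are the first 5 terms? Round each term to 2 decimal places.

This is a geometric sequence.
i=0: S_0 = 2.73 * 0.94^0 = 2.73
i=1: S_1 = 2.73 * 0.94^1 ≈ 2.57
i=2: S_2 = 2.73 * 0.94^2 ≈ 2.41
i=3: S_3 = 2.73 * 0.94^3 ≈ 2.27
i=4: S_4 = 2.73 * 0.94^4 ≈ 2.13
The first 5 terms are: [2.73, 2.57, 2.41, 2.27, 2.13]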